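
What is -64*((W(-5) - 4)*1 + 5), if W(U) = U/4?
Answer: 16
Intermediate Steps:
W(U) = U/4 (W(U) = U*(¼) = U/4)
-64*((W(-5) - 4)*1 + 5) = -64*(((¼)*(-5) - 4)*1 + 5) = -64*((-5/4 - 4)*1 + 5) = -64*(-21/4*1 + 5) = -64*(-21/4 + 5) = -64*(-¼) = 16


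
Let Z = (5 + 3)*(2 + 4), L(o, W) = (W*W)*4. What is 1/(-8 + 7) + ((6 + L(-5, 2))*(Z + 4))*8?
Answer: 9151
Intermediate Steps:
L(o, W) = 4*W**2 (L(o, W) = W**2*4 = 4*W**2)
Z = 48 (Z = 8*6 = 48)
1/(-8 + 7) + ((6 + L(-5, 2))*(Z + 4))*8 = 1/(-8 + 7) + ((6 + 4*2**2)*(48 + 4))*8 = 1/(-1) + ((6 + 4*4)*52)*8 = -1 + ((6 + 16)*52)*8 = -1 + (22*52)*8 = -1 + 1144*8 = -1 + 9152 = 9151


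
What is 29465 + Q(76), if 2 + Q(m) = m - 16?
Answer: 29523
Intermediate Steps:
Q(m) = -18 + m (Q(m) = -2 + (m - 16) = -2 + (-16 + m) = -18 + m)
29465 + Q(76) = 29465 + (-18 + 76) = 29465 + 58 = 29523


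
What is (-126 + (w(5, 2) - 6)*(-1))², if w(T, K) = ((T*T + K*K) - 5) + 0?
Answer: 20736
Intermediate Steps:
w(T, K) = -5 + K² + T² (w(T, K) = ((T² + K²) - 5) + 0 = ((K² + T²) - 5) + 0 = (-5 + K² + T²) + 0 = -5 + K² + T²)
(-126 + (w(5, 2) - 6)*(-1))² = (-126 + ((-5 + 2² + 5²) - 6)*(-1))² = (-126 + ((-5 + 4 + 25) - 6)*(-1))² = (-126 + (24 - 6)*(-1))² = (-126 + 18*(-1))² = (-126 - 18)² = (-144)² = 20736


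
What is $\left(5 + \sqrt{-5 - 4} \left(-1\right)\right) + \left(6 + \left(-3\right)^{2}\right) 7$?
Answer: $110 - 3 i \approx 110.0 - 3.0 i$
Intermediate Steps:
$\left(5 + \sqrt{-5 - 4} \left(-1\right)\right) + \left(6 + \left(-3\right)^{2}\right) 7 = \left(5 + \sqrt{-9} \left(-1\right)\right) + \left(6 + 9\right) 7 = \left(5 + 3 i \left(-1\right)\right) + 15 \cdot 7 = \left(5 - 3 i\right) + 105 = 110 - 3 i$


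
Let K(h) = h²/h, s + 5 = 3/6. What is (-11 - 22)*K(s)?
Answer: 297/2 ≈ 148.50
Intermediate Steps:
s = -9/2 (s = -5 + 3/6 = -5 + 3*(⅙) = -5 + ½ = -9/2 ≈ -4.5000)
K(h) = h
(-11 - 22)*K(s) = (-11 - 22)*(-9/2) = -33*(-9/2) = 297/2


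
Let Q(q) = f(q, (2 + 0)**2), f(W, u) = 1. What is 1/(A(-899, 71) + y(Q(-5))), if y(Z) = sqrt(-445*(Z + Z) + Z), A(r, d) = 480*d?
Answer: 34080/1161447289 - I*sqrt(889)/1161447289 ≈ 2.9343e-5 - 2.5672e-8*I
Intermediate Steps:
Q(q) = 1
y(Z) = sqrt(889)*sqrt(-Z) (y(Z) = sqrt(-890*Z + Z) = sqrt(-889*Z) = sqrt(889)*sqrt(-Z))
1/(A(-899, 71) + y(Q(-5))) = 1/(480*71 + sqrt(889)*sqrt(-1*1)) = 1/(34080 + sqrt(889)*sqrt(-1)) = 1/(34080 + sqrt(889)*I) = 1/(34080 + I*sqrt(889))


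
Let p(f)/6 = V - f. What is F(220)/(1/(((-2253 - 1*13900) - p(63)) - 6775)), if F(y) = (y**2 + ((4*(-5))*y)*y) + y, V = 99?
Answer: 21278130720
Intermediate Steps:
p(f) = 594 - 6*f (p(f) = 6*(99 - f) = 594 - 6*f)
F(y) = y - 19*y**2 (F(y) = (y**2 + (-20*y)*y) + y = (y**2 - 20*y**2) + y = -19*y**2 + y = y - 19*y**2)
F(220)/(1/(((-2253 - 1*13900) - p(63)) - 6775)) = (220*(1 - 19*220))/(1/(((-2253 - 1*13900) - (594 - 6*63)) - 6775)) = (220*(1 - 4180))/(1/(((-2253 - 13900) - (594 - 378)) - 6775)) = (220*(-4179))/(1/((-16153 - 1*216) - 6775)) = -919380/(1/((-16153 - 216) - 6775)) = -919380/(1/(-16369 - 6775)) = -919380/(1/(-23144)) = -919380/(-1/23144) = -919380*(-23144) = 21278130720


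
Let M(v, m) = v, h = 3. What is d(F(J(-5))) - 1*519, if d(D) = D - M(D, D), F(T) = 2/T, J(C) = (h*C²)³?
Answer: -519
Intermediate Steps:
J(C) = 27*C⁶ (J(C) = (3*C²)³ = 27*C⁶)
d(D) = 0 (d(D) = D - D = 0)
d(F(J(-5))) - 1*519 = 0 - 1*519 = 0 - 519 = -519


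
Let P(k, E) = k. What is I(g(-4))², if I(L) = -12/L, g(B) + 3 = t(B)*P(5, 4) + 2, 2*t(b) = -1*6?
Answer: 9/16 ≈ 0.56250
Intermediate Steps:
t(b) = -3 (t(b) = (-1*6)/2 = (½)*(-6) = -3)
g(B) = -16 (g(B) = -3 + (-3*5 + 2) = -3 + (-15 + 2) = -3 - 13 = -16)
I(g(-4))² = (-12/(-16))² = (-12*(-1/16))² = (¾)² = 9/16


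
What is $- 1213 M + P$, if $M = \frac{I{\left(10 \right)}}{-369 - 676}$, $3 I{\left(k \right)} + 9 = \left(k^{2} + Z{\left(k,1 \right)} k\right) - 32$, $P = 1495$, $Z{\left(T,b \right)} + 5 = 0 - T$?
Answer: $\frac{4576442}{3135} \approx 1459.8$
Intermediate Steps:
$Z{\left(T,b \right)} = -5 - T$ ($Z{\left(T,b \right)} = -5 + \left(0 - T\right) = -5 - T$)
$I{\left(k \right)} = - \frac{41}{3} + \frac{k^{2}}{3} + \frac{k \left(-5 - k\right)}{3}$ ($I{\left(k \right)} = -3 + \frac{\left(k^{2} + \left(-5 - k\right) k\right) - 32}{3} = -3 + \frac{\left(k^{2} + k \left(-5 - k\right)\right) - 32}{3} = -3 + \frac{-32 + k^{2} + k \left(-5 - k\right)}{3} = -3 + \left(- \frac{32}{3} + \frac{k^{2}}{3} + \frac{k \left(-5 - k\right)}{3}\right) = - \frac{41}{3} + \frac{k^{2}}{3} + \frac{k \left(-5 - k\right)}{3}$)
$M = \frac{91}{3135}$ ($M = \frac{- \frac{41}{3} - \frac{50}{3}}{-369 - 676} = \frac{- \frac{41}{3} - \frac{50}{3}}{-1045} = \left(- \frac{91}{3}\right) \left(- \frac{1}{1045}\right) = \frac{91}{3135} \approx 0.029027$)
$- 1213 M + P = \left(-1213\right) \frac{91}{3135} + 1495 = - \frac{110383}{3135} + 1495 = \frac{4576442}{3135}$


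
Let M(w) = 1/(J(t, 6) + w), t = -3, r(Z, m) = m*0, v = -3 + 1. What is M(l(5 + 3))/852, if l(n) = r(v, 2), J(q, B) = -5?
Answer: -1/4260 ≈ -0.00023474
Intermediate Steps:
v = -2
r(Z, m) = 0
l(n) = 0
M(w) = 1/(-5 + w)
M(l(5 + 3))/852 = 1/((-5 + 0)*852) = (1/852)/(-5) = -⅕*1/852 = -1/4260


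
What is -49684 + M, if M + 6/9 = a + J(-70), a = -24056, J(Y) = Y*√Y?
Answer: -221222/3 - 70*I*√70 ≈ -73741.0 - 585.66*I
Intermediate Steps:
J(Y) = Y^(3/2)
M = -72170/3 - 70*I*√70 (M = -⅔ + (-24056 + (-70)^(3/2)) = -⅔ + (-24056 - 70*I*√70) = -72170/3 - 70*I*√70 ≈ -24057.0 - 585.66*I)
-49684 + M = -49684 + (-72170/3 - 70*I*√70) = -221222/3 - 70*I*√70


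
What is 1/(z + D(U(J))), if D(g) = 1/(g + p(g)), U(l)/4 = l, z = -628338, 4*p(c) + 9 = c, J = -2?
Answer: -49/30788566 ≈ -1.5915e-6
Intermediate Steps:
p(c) = -9/4 + c/4
U(l) = 4*l
D(g) = 1/(-9/4 + 5*g/4) (D(g) = 1/(g + (-9/4 + g/4)) = 1/(-9/4 + 5*g/4))
1/(z + D(U(J))) = 1/(-628338 + 4/(-9 + 5*(4*(-2)))) = 1/(-628338 + 4/(-9 + 5*(-8))) = 1/(-628338 + 4/(-9 - 40)) = 1/(-628338 + 4/(-49)) = 1/(-628338 + 4*(-1/49)) = 1/(-628338 - 4/49) = 1/(-30788566/49) = -49/30788566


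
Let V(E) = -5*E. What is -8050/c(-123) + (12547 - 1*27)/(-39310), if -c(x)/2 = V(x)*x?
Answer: -22105963/59472099 ≈ -0.37170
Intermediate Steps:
c(x) = 10*x**2 (c(x) = -2*(-5*x)*x = -(-10)*x**2 = 10*x**2)
-8050/c(-123) + (12547 - 1*27)/(-39310) = -8050/(10*(-123)**2) + (12547 - 1*27)/(-39310) = -8050/(10*15129) + (12547 - 27)*(-1/39310) = -8050/151290 + 12520*(-1/39310) = -8050*1/151290 - 1252/3931 = -805/15129 - 1252/3931 = -22105963/59472099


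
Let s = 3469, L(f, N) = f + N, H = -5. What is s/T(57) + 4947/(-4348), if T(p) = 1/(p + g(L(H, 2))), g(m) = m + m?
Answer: 769238865/4348 ≈ 1.7692e+5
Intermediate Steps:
L(f, N) = N + f
g(m) = 2*m
T(p) = 1/(-6 + p) (T(p) = 1/(p + 2*(2 - 5)) = 1/(p + 2*(-3)) = 1/(p - 6) = 1/(-6 + p))
s/T(57) + 4947/(-4348) = 3469/(1/(-6 + 57)) + 4947/(-4348) = 3469/(1/51) + 4947*(-1/4348) = 3469/(1/51) - 4947/4348 = 3469*51 - 4947/4348 = 176919 - 4947/4348 = 769238865/4348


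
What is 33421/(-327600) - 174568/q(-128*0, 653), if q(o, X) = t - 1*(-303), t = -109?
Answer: -28597480237/31777200 ≈ -899.94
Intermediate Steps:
q(o, X) = 194 (q(o, X) = -109 - 1*(-303) = -109 + 303 = 194)
33421/(-327600) - 174568/q(-128*0, 653) = 33421/(-327600) - 174568/194 = 33421*(-1/327600) - 174568*1/194 = -33421/327600 - 87284/97 = -28597480237/31777200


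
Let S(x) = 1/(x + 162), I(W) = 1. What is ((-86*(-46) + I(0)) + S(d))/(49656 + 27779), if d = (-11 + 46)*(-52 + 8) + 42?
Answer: 5286551/103453160 ≈ 0.051101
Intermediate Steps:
d = -1498 (d = 35*(-44) + 42 = -1540 + 42 = -1498)
S(x) = 1/(162 + x)
((-86*(-46) + I(0)) + S(d))/(49656 + 27779) = ((-86*(-46) + 1) + 1/(162 - 1498))/(49656 + 27779) = ((3956 + 1) + 1/(-1336))/77435 = (3957 - 1/1336)*(1/77435) = (5286551/1336)*(1/77435) = 5286551/103453160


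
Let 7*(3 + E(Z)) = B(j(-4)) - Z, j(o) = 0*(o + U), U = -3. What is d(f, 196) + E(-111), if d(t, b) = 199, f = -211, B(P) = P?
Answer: 1483/7 ≈ 211.86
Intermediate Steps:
j(o) = 0 (j(o) = 0*(o - 3) = 0*(-3 + o) = 0)
E(Z) = -3 - Z/7 (E(Z) = -3 + (0 - Z)/7 = -3 + (-Z)/7 = -3 - Z/7)
d(f, 196) + E(-111) = 199 + (-3 - ⅐*(-111)) = 199 + (-3 + 111/7) = 199 + 90/7 = 1483/7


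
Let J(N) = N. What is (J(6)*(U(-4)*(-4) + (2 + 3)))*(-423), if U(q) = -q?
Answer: 27918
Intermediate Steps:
(J(6)*(U(-4)*(-4) + (2 + 3)))*(-423) = (6*(-1*(-4)*(-4) + (2 + 3)))*(-423) = (6*(4*(-4) + 5))*(-423) = (6*(-16 + 5))*(-423) = (6*(-11))*(-423) = -66*(-423) = 27918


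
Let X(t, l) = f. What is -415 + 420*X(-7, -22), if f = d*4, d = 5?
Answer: 7985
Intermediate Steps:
f = 20 (f = 5*4 = 20)
X(t, l) = 20
-415 + 420*X(-7, -22) = -415 + 420*20 = -415 + 8400 = 7985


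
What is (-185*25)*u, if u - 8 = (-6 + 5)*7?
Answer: -4625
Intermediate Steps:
u = 1 (u = 8 + (-6 + 5)*7 = 8 - 1*7 = 8 - 7 = 1)
(-185*25)*u = -185*25*1 = -4625*1 = -4625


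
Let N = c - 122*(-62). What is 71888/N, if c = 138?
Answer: 35944/3851 ≈ 9.3337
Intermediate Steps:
N = 7702 (N = 138 - 122*(-62) = 138 + 7564 = 7702)
71888/N = 71888/7702 = 71888*(1/7702) = 35944/3851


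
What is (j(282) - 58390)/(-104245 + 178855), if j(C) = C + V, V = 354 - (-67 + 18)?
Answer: -3847/4974 ≈ -0.77342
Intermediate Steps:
V = 403 (V = 354 - 1*(-49) = 354 + 49 = 403)
j(C) = 403 + C (j(C) = C + 403 = 403 + C)
(j(282) - 58390)/(-104245 + 178855) = ((403 + 282) - 58390)/(-104245 + 178855) = (685 - 58390)/74610 = -57705*1/74610 = -3847/4974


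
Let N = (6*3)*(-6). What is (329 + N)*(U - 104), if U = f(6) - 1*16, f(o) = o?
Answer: -25194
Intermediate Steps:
N = -108 (N = 18*(-6) = -108)
U = -10 (U = 6 - 1*16 = 6 - 16 = -10)
(329 + N)*(U - 104) = (329 - 108)*(-10 - 104) = 221*(-114) = -25194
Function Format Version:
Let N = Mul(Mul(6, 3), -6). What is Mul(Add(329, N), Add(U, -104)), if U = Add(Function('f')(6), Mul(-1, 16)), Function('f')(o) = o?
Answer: -25194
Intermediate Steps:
N = -108 (N = Mul(18, -6) = -108)
U = -10 (U = Add(6, Mul(-1, 16)) = Add(6, -16) = -10)
Mul(Add(329, N), Add(U, -104)) = Mul(Add(329, -108), Add(-10, -104)) = Mul(221, -114) = -25194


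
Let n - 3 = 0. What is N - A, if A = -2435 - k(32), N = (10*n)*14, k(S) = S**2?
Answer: 3879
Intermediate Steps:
n = 3 (n = 3 + 0 = 3)
N = 420 (N = (10*3)*14 = 30*14 = 420)
A = -3459 (A = -2435 - 1*32**2 = -2435 - 1*1024 = -2435 - 1024 = -3459)
N - A = 420 - 1*(-3459) = 420 + 3459 = 3879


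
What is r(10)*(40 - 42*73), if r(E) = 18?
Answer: -54468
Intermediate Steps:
r(10)*(40 - 42*73) = 18*(40 - 42*73) = 18*(40 - 3066) = 18*(-3026) = -54468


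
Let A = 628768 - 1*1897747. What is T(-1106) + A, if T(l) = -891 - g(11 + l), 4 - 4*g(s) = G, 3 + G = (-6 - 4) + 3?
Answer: -2539747/2 ≈ -1.2699e+6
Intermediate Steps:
G = -10 (G = -3 + ((-6 - 4) + 3) = -3 + (-10 + 3) = -3 - 7 = -10)
g(s) = 7/2 (g(s) = 1 - ¼*(-10) = 1 + 5/2 = 7/2)
A = -1268979 (A = 628768 - 1897747 = -1268979)
T(l) = -1789/2 (T(l) = -891 - 1*7/2 = -891 - 7/2 = -1789/2)
T(-1106) + A = -1789/2 - 1268979 = -2539747/2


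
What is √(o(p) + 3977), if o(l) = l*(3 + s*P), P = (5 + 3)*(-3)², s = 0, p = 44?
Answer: √4109 ≈ 64.101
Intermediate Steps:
P = 72 (P = 8*9 = 72)
o(l) = 3*l (o(l) = l*(3 + 0*72) = l*(3 + 0) = l*3 = 3*l)
√(o(p) + 3977) = √(3*44 + 3977) = √(132 + 3977) = √4109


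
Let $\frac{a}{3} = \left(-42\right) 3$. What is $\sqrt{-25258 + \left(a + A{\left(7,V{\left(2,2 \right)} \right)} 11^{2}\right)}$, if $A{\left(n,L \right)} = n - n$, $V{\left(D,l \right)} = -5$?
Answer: $2 i \sqrt{6409} \approx 160.11 i$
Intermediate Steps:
$a = -378$ ($a = 3 \left(\left(-42\right) 3\right) = 3 \left(-126\right) = -378$)
$A{\left(n,L \right)} = 0$
$\sqrt{-25258 + \left(a + A{\left(7,V{\left(2,2 \right)} \right)} 11^{2}\right)} = \sqrt{-25258 - \left(378 + 0 \cdot 11^{2}\right)} = \sqrt{-25258 + \left(-378 + 0 \cdot 121\right)} = \sqrt{-25258 + \left(-378 + 0\right)} = \sqrt{-25258 - 378} = \sqrt{-25636} = 2 i \sqrt{6409}$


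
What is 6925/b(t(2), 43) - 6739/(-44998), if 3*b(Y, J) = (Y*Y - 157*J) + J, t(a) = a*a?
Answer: -444868031/150563308 ≈ -2.9547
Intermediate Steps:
t(a) = a**2
b(Y, J) = -52*J + Y**2/3 (b(Y, J) = ((Y*Y - 157*J) + J)/3 = ((Y**2 - 157*J) + J)/3 = (Y**2 - 156*J)/3 = -52*J + Y**2/3)
6925/b(t(2), 43) - 6739/(-44998) = 6925/(-52*43 + (2**2)**2/3) - 6739/(-44998) = 6925/(-2236 + (1/3)*4**2) - 6739*(-1/44998) = 6925/(-2236 + (1/3)*16) + 6739/44998 = 6925/(-2236 + 16/3) + 6739/44998 = 6925/(-6692/3) + 6739/44998 = 6925*(-3/6692) + 6739/44998 = -20775/6692 + 6739/44998 = -444868031/150563308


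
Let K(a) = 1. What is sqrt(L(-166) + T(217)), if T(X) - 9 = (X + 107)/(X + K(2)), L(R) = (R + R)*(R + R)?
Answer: sqrt(1309695931)/109 ≈ 332.02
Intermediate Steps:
L(R) = 4*R**2 (L(R) = (2*R)*(2*R) = 4*R**2)
T(X) = 9 + (107 + X)/(1 + X) (T(X) = 9 + (X + 107)/(X + 1) = 9 + (107 + X)/(1 + X))
sqrt(L(-166) + T(217)) = sqrt(4*(-166)**2 + 2*(58 + 5*217)/(1 + 217)) = sqrt(4*27556 + 2*(58 + 1085)/218) = sqrt(110224 + 2*(1/218)*1143) = sqrt(110224 + 1143/109) = sqrt(12015559/109) = sqrt(1309695931)/109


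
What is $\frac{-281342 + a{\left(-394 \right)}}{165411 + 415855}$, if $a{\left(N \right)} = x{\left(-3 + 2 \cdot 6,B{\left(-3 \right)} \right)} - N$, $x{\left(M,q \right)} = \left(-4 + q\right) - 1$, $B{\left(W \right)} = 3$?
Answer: $- \frac{140475}{290633} \approx -0.48334$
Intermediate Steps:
$x{\left(M,q \right)} = -5 + q$
$a{\left(N \right)} = -2 - N$ ($a{\left(N \right)} = \left(-5 + 3\right) - N = -2 - N$)
$\frac{-281342 + a{\left(-394 \right)}}{165411 + 415855} = \frac{-281342 - -392}{165411 + 415855} = \frac{-281342 + \left(-2 + 394\right)}{581266} = \left(-281342 + 392\right) \frac{1}{581266} = \left(-280950\right) \frac{1}{581266} = - \frac{140475}{290633}$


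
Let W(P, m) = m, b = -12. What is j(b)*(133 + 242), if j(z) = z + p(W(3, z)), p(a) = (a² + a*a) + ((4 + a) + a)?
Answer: 96000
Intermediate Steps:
p(a) = 4 + 2*a + 2*a² (p(a) = (a² + a²) + (4 + 2*a) = 2*a² + (4 + 2*a) = 4 + 2*a + 2*a²)
j(z) = 4 + 2*z² + 3*z (j(z) = z + (4 + 2*z + 2*z²) = 4 + 2*z² + 3*z)
j(b)*(133 + 242) = (4 + 2*(-12)² + 3*(-12))*(133 + 242) = (4 + 2*144 - 36)*375 = (4 + 288 - 36)*375 = 256*375 = 96000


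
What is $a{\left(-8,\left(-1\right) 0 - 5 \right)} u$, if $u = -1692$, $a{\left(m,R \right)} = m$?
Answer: $13536$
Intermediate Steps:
$a{\left(-8,\left(-1\right) 0 - 5 \right)} u = \left(-8\right) \left(-1692\right) = 13536$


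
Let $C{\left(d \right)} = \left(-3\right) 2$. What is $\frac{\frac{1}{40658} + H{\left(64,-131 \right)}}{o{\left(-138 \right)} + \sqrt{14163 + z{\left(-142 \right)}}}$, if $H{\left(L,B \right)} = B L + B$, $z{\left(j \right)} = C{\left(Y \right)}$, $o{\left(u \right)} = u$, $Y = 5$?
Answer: $\frac{7962665987}{33115941} + \frac{3808231559 \sqrt{13}}{66231882} \approx 447.76$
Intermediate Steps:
$C{\left(d \right)} = -6$
$z{\left(j \right)} = -6$
$H{\left(L,B \right)} = B + B L$
$\frac{\frac{1}{40658} + H{\left(64,-131 \right)}}{o{\left(-138 \right)} + \sqrt{14163 + z{\left(-142 \right)}}} = \frac{\frac{1}{40658} - 131 \left(1 + 64\right)}{-138 + \sqrt{14163 - 6}} = \frac{\frac{1}{40658} - 8515}{-138 + \sqrt{14157}} = \frac{\frac{1}{40658} - 8515}{-138 + 33 \sqrt{13}} = - \frac{346202869}{40658 \left(-138 + 33 \sqrt{13}\right)}$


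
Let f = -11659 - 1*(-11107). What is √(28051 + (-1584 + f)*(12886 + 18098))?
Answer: 7*I*√1350077 ≈ 8133.5*I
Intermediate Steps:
f = -552 (f = -11659 + 11107 = -552)
√(28051 + (-1584 + f)*(12886 + 18098)) = √(28051 + (-1584 - 552)*(12886 + 18098)) = √(28051 - 2136*30984) = √(28051 - 66181824) = √(-66153773) = 7*I*√1350077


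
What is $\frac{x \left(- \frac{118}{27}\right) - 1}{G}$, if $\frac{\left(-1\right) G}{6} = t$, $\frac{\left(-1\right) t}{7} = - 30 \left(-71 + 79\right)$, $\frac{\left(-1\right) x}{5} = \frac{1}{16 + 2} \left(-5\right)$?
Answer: $\frac{859}{1224720} \approx 0.00070138$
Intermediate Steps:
$x = \frac{25}{18}$ ($x = - 5 \frac{1}{16 + 2} \left(-5\right) = - 5 \cdot \frac{1}{18} \left(-5\right) = \left(-5\right) \left(- \frac{5}{18}\right) = \frac{25}{18} \approx 1.3889$)
$t = 1680$ ($t = - 7 \left(- 30 \left(-71 + 79\right)\right) = - 7 \left(\left(-30\right) 8\right) = \left(-7\right) \left(-240\right) = 1680$)
$G = -10080$ ($G = \left(-6\right) 1680 = -10080$)
$\frac{x \left(- \frac{118}{27}\right) - 1}{G} = \frac{\frac{25 \left(- \frac{118}{27}\right)}{18} - 1}{-10080} = \left(\frac{25 \left(\left(-118\right) \frac{1}{27}\right)}{18} - 1\right) \left(- \frac{1}{10080}\right) = \left(\frac{25}{18} \left(- \frac{118}{27}\right) - 1\right) \left(- \frac{1}{10080}\right) = \left(- \frac{1475}{243} - 1\right) \left(- \frac{1}{10080}\right) = \left(- \frac{1718}{243}\right) \left(- \frac{1}{10080}\right) = \frac{859}{1224720}$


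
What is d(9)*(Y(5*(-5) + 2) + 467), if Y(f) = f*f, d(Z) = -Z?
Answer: -8964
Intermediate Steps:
Y(f) = f²
d(9)*(Y(5*(-5) + 2) + 467) = (-1*9)*((5*(-5) + 2)² + 467) = -9*((-25 + 2)² + 467) = -9*((-23)² + 467) = -9*(529 + 467) = -9*996 = -8964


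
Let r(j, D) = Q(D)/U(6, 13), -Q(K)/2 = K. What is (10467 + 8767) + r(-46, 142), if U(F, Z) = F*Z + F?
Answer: 403843/21 ≈ 19231.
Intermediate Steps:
U(F, Z) = F + F*Z
Q(K) = -2*K
r(j, D) = -D/42 (r(j, D) = (-2*D)/((6*(1 + 13))) = (-2*D)/((6*14)) = -2*D/84 = -2*D*(1/84) = -D/42)
(10467 + 8767) + r(-46, 142) = (10467 + 8767) - 1/42*142 = 19234 - 71/21 = 403843/21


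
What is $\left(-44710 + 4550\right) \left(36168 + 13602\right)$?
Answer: $-1998763200$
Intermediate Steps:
$\left(-44710 + 4550\right) \left(36168 + 13602\right) = \left(-40160\right) 49770 = -1998763200$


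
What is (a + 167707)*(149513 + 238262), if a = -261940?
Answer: -36541201575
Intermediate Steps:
(a + 167707)*(149513 + 238262) = (-261940 + 167707)*(149513 + 238262) = -94233*387775 = -36541201575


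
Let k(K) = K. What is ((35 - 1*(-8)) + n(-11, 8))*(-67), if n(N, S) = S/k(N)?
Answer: -31155/11 ≈ -2832.3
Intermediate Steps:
n(N, S) = S/N
((35 - 1*(-8)) + n(-11, 8))*(-67) = ((35 - 1*(-8)) + 8/(-11))*(-67) = ((35 + 8) + 8*(-1/11))*(-67) = (43 - 8/11)*(-67) = (465/11)*(-67) = -31155/11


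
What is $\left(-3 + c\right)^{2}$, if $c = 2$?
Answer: $1$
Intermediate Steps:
$\left(-3 + c\right)^{2} = \left(-3 + 2\right)^{2} = \left(-1\right)^{2} = 1$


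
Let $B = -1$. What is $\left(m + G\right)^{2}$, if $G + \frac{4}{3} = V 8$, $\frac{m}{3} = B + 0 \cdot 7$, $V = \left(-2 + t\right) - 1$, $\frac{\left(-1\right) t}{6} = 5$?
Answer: $\frac{648025}{9} \approx 72003.0$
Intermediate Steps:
$t = -30$ ($t = \left(-6\right) 5 = -30$)
$V = -33$ ($V = \left(-2 - 30\right) - 1 = -32 - 1 = -33$)
$m = -3$ ($m = 3 \left(-1 + 0 \cdot 7\right) = 3 \left(-1 + 0\right) = 3 \left(-1\right) = -3$)
$G = - \frac{796}{3}$ ($G = - \frac{4}{3} - 264 = - \frac{796}{3} \approx -265.33$)
$\left(m + G\right)^{2} = \left(-3 - \frac{796}{3}\right)^{2} = \left(- \frac{805}{3}\right)^{2} = \frac{648025}{9}$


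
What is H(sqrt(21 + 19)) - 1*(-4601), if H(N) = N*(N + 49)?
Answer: 4641 + 98*sqrt(10) ≈ 4950.9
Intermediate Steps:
H(N) = N*(49 + N)
H(sqrt(21 + 19)) - 1*(-4601) = sqrt(21 + 19)*(49 + sqrt(21 + 19)) - 1*(-4601) = sqrt(40)*(49 + sqrt(40)) + 4601 = (2*sqrt(10))*(49 + 2*sqrt(10)) + 4601 = 2*sqrt(10)*(49 + 2*sqrt(10)) + 4601 = 4601 + 2*sqrt(10)*(49 + 2*sqrt(10))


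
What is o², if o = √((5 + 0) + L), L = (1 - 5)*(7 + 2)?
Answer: -31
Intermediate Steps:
L = -36 (L = -4*9 = -36)
o = I*√31 (o = √((5 + 0) - 36) = √(5 - 36) = √(-31) = I*√31 ≈ 5.5678*I)
o² = (I*√31)² = -31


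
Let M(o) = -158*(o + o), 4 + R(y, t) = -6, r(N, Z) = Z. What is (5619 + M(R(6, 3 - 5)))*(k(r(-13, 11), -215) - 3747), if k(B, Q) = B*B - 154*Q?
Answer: 258840036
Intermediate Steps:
R(y, t) = -10 (R(y, t) = -4 - 6 = -10)
k(B, Q) = B² - 154*Q
M(o) = -316*o
(5619 + M(R(6, 3 - 5)))*(k(r(-13, 11), -215) - 3747) = (5619 - 316*(-10))*((11² - 154*(-215)) - 3747) = (5619 + 3160)*((121 + 33110) - 3747) = 8779*(33231 - 3747) = 8779*29484 = 258840036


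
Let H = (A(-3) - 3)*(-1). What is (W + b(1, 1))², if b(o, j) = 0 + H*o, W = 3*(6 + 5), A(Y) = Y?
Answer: 1521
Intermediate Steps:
H = 6 (H = (-3 - 3)*(-1) = -6*(-1) = 6)
W = 33 (W = 3*11 = 33)
b(o, j) = 6*o (b(o, j) = 0 + 6*o = 6*o)
(W + b(1, 1))² = (33 + 6*1)² = (33 + 6)² = 39² = 1521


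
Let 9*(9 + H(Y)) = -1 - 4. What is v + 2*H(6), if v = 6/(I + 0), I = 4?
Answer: -317/18 ≈ -17.611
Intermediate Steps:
H(Y) = -86/9 (H(Y) = -9 + (-1 - 4)/9 = -9 + (1/9)*(-5) = -9 - 5/9 = -86/9)
v = 3/2 (v = 6/(4 + 0) = 6/4 = (1/4)*6 = 3/2 ≈ 1.5000)
v + 2*H(6) = 3/2 + 2*(-86/9) = 3/2 - 172/9 = -317/18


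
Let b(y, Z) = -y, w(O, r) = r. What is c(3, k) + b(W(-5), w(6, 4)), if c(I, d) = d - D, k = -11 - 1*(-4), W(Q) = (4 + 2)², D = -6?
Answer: -37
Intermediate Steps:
W(Q) = 36 (W(Q) = 6² = 36)
k = -7 (k = -11 + 4 = -7)
c(I, d) = 6 + d (c(I, d) = d - 1*(-6) = d + 6 = 6 + d)
c(3, k) + b(W(-5), w(6, 4)) = (6 - 7) - 1*36 = -1 - 36 = -37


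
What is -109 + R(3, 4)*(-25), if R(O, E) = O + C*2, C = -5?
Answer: 66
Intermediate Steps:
R(O, E) = -10 + O (R(O, E) = O - 5*2 = O - 10 = -10 + O)
-109 + R(3, 4)*(-25) = -109 + (-10 + 3)*(-25) = -109 - 7*(-25) = -109 + 175 = 66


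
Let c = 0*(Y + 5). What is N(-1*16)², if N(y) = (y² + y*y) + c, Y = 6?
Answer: 262144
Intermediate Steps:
c = 0 (c = 0*(6 + 5) = 0*11 = 0)
N(y) = 2*y² (N(y) = (y² + y*y) + 0 = (y² + y²) + 0 = 2*y² + 0 = 2*y²)
N(-1*16)² = (2*(-1*16)²)² = (2*(-16)²)² = (2*256)² = 512² = 262144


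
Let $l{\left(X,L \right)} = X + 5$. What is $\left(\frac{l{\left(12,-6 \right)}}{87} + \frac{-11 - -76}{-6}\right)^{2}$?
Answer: $\frac{380689}{3364} \approx 113.17$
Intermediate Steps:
$l{\left(X,L \right)} = 5 + X$
$\left(\frac{l{\left(12,-6 \right)}}{87} + \frac{-11 - -76}{-6}\right)^{2} = \left(\frac{5 + 12}{87} + \frac{-11 - -76}{-6}\right)^{2} = \left(17 \cdot \frac{1}{87} + \left(-11 + 76\right) \left(- \frac{1}{6}\right)\right)^{2} = \left(\frac{17}{87} + 65 \left(- \frac{1}{6}\right)\right)^{2} = \left(\frac{17}{87} - \frac{65}{6}\right)^{2} = \left(- \frac{617}{58}\right)^{2} = \frac{380689}{3364}$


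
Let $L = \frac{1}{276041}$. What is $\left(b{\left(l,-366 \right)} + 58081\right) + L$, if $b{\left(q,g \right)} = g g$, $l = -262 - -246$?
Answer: $\frac{53010085518}{276041} \approx 1.9204 \cdot 10^{5}$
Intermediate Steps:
$l = -16$ ($l = -262 + 246 = -16$)
$L = \frac{1}{276041} \approx 3.6226 \cdot 10^{-6}$
$b{\left(q,g \right)} = g^{2}$
$\left(b{\left(l,-366 \right)} + 58081\right) + L = \left(\left(-366\right)^{2} + 58081\right) + \frac{1}{276041} = \left(133956 + 58081\right) + \frac{1}{276041} = 192037 + \frac{1}{276041} = \frac{53010085518}{276041}$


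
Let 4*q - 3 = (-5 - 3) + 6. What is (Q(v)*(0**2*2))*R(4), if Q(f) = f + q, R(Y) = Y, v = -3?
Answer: 0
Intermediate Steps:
q = 1/4 (q = 3/4 + ((-5 - 3) + 6)/4 = 3/4 + (-8 + 6)/4 = 3/4 + (1/4)*(-2) = 3/4 - 1/2 = 1/4 ≈ 0.25000)
Q(f) = 1/4 + f (Q(f) = f + 1/4 = 1/4 + f)
(Q(v)*(0**2*2))*R(4) = ((1/4 - 3)*(0**2*2))*4 = -0*2*4 = -11/4*0*4 = 0*4 = 0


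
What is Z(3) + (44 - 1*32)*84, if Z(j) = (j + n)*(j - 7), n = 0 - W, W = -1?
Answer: 992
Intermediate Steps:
n = 1 (n = 0 - 1*(-1) = 0 + 1 = 1)
Z(j) = (1 + j)*(-7 + j) (Z(j) = (j + 1)*(j - 7) = (1 + j)*(-7 + j))
Z(3) + (44 - 1*32)*84 = (-7 + 3² - 6*3) + (44 - 1*32)*84 = (-7 + 9 - 18) + (44 - 32)*84 = -16 + 12*84 = -16 + 1008 = 992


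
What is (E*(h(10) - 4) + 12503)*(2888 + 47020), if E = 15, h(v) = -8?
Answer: 615016284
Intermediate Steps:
(E*(h(10) - 4) + 12503)*(2888 + 47020) = (15*(-8 - 4) + 12503)*(2888 + 47020) = (15*(-12) + 12503)*49908 = (-180 + 12503)*49908 = 12323*49908 = 615016284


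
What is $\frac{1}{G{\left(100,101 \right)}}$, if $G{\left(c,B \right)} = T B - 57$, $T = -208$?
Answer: $- \frac{1}{21065} \approx -4.7472 \cdot 10^{-5}$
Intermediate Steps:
$G{\left(c,B \right)} = -57 - 208 B$ ($G{\left(c,B \right)} = - 208 B - 57 = -57 - 208 B$)
$\frac{1}{G{\left(100,101 \right)}} = \frac{1}{-57 - 21008} = \frac{1}{-21065} = - \frac{1}{21065}$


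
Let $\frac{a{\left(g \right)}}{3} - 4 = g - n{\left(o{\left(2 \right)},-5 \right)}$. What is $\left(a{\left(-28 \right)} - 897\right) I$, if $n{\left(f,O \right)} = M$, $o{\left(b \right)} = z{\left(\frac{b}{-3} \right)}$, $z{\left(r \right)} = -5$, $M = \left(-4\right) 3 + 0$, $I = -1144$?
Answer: $1067352$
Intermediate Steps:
$M = -12$ ($M = -12 + 0 = -12$)
$o{\left(b \right)} = -5$
$n{\left(f,O \right)} = -12$
$a{\left(g \right)} = 48 + 3 g$ ($a{\left(g \right)} = 12 + 3 \left(g - -12\right) = 12 + 3 \left(g + 12\right) = 12 + 3 \left(12 + g\right) = 12 + \left(36 + 3 g\right) = 48 + 3 g$)
$\left(a{\left(-28 \right)} - 897\right) I = \left(\left(48 + 3 \left(-28\right)\right) - 897\right) \left(-1144\right) = \left(\left(48 - 84\right) - 897\right) \left(-1144\right) = \left(-36 - 897\right) \left(-1144\right) = \left(-933\right) \left(-1144\right) = 1067352$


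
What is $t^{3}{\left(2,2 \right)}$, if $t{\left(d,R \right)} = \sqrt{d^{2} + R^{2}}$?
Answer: $16 \sqrt{2} \approx 22.627$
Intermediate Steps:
$t{\left(d,R \right)} = \sqrt{R^{2} + d^{2}}$
$t^{3}{\left(2,2 \right)} = \left(\sqrt{2^{2} + 2^{2}}\right)^{3} = \left(\sqrt{4 + 4}\right)^{3} = \left(\sqrt{8}\right)^{3} = \left(2 \sqrt{2}\right)^{3} = 16 \sqrt{2}$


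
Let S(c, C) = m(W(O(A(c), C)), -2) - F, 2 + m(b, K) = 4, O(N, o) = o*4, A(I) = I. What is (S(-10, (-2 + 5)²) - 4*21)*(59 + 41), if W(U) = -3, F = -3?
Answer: -7900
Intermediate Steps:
O(N, o) = 4*o
m(b, K) = 2 (m(b, K) = -2 + 4 = 2)
S(c, C) = 5 (S(c, C) = 2 - 1*(-3) = 2 + 3 = 5)
(S(-10, (-2 + 5)²) - 4*21)*(59 + 41) = (5 - 4*21)*(59 + 41) = (5 - 84)*100 = -79*100 = -7900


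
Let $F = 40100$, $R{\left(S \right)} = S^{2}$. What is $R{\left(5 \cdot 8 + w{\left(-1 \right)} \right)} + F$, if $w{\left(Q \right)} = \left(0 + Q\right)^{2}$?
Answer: $41781$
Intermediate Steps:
$w{\left(Q \right)} = Q^{2}$
$R{\left(5 \cdot 8 + w{\left(-1 \right)} \right)} + F = \left(5 \cdot 8 + \left(-1\right)^{2}\right)^{2} + 40100 = \left(40 + 1\right)^{2} + 40100 = 41^{2} + 40100 = 1681 + 40100 = 41781$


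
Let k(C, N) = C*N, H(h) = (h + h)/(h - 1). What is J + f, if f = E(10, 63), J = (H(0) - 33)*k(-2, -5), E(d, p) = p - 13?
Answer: -280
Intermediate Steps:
H(h) = 2*h/(-1 + h) (H(h) = (2*h)/(-1 + h) = 2*h/(-1 + h))
E(d, p) = -13 + p
J = -330 (J = (2*0/(-1 + 0) - 33)*(-2*(-5)) = (2*0/(-1) - 33)*10 = (2*0*(-1) - 33)*10 = (0 - 33)*10 = -33*10 = -330)
f = 50 (f = -13 + 63 = 50)
J + f = -330 + 50 = -280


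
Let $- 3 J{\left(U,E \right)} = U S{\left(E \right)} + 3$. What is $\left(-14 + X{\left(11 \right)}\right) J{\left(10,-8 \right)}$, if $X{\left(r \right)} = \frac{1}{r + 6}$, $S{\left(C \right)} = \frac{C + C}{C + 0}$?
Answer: $\frac{1817}{17} \approx 106.88$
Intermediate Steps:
$S{\left(C \right)} = 2$ ($S{\left(C \right)} = \frac{2 C}{C} = 2$)
$J{\left(U,E \right)} = -1 - \frac{2 U}{3}$ ($J{\left(U,E \right)} = - \frac{U 2 + 3}{3} = - \frac{2 U + 3}{3} = - \frac{3 + 2 U}{3} = -1 - \frac{2 U}{3}$)
$X{\left(r \right)} = \frac{1}{6 + r}$
$\left(-14 + X{\left(11 \right)}\right) J{\left(10,-8 \right)} = \left(-14 + \frac{1}{6 + 11}\right) \left(-1 - \frac{20}{3}\right) = \left(-14 + \frac{1}{17}\right) \left(-1 - \frac{20}{3}\right) = \left(-14 + \frac{1}{17}\right) \left(- \frac{23}{3}\right) = \left(- \frac{237}{17}\right) \left(- \frac{23}{3}\right) = \frac{1817}{17}$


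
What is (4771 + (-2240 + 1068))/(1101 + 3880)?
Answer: 3599/4981 ≈ 0.72255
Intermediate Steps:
(4771 + (-2240 + 1068))/(1101 + 3880) = (4771 - 1172)/4981 = 3599*(1/4981) = 3599/4981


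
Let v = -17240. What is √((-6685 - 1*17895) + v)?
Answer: 2*I*√10455 ≈ 204.5*I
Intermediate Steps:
√((-6685 - 1*17895) + v) = √((-6685 - 1*17895) - 17240) = √((-6685 - 17895) - 17240) = √(-24580 - 17240) = √(-41820) = 2*I*√10455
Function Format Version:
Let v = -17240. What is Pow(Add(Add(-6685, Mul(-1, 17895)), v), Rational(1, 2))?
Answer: Mul(2, I, Pow(10455, Rational(1, 2))) ≈ Mul(204.50, I)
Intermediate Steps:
Pow(Add(Add(-6685, Mul(-1, 17895)), v), Rational(1, 2)) = Pow(Add(Add(-6685, Mul(-1, 17895)), -17240), Rational(1, 2)) = Pow(Add(Add(-6685, -17895), -17240), Rational(1, 2)) = Pow(Add(-24580, -17240), Rational(1, 2)) = Pow(-41820, Rational(1, 2)) = Mul(2, I, Pow(10455, Rational(1, 2)))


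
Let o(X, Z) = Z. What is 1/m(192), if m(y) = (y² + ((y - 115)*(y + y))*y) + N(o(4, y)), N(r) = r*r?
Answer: 1/5750784 ≈ 1.7389e-7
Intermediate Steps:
N(r) = r²
m(y) = 2*y² + 2*y²*(-115 + y) (m(y) = (y² + ((y - 115)*(y + y))*y) + y² = (y² + ((-115 + y)*(2*y))*y) + y² = (y² + (2*y*(-115 + y))*y) + y² = (y² + 2*y²*(-115 + y)) + y² = 2*y² + 2*y²*(-115 + y))
1/m(192) = 1/(2*192²*(-114 + 192)) = 1/(2*36864*78) = 1/5750784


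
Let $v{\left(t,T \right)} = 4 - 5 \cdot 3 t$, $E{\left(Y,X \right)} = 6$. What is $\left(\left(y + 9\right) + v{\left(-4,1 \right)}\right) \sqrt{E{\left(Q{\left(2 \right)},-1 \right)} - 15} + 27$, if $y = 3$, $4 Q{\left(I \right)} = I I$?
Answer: $27 + 228 i \approx 27.0 + 228.0 i$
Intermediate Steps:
$Q{\left(I \right)} = \frac{I^{2}}{4}$ ($Q{\left(I \right)} = \frac{I I}{4} = \frac{I^{2}}{4}$)
$v{\left(t,T \right)} = 4 - 15 t$
$\left(\left(y + 9\right) + v{\left(-4,1 \right)}\right) \sqrt{E{\left(Q{\left(2 \right)},-1 \right)} - 15} + 27 = \left(\left(3 + 9\right) + \left(4 - -60\right)\right) \sqrt{6 - 15} + 27 = \left(12 + \left(4 + 60\right)\right) \sqrt{-9} + 27 = \left(12 + 64\right) 3 i + 27 = 76 \cdot 3 i + 27 = 228 i + 27 = 27 + 228 i$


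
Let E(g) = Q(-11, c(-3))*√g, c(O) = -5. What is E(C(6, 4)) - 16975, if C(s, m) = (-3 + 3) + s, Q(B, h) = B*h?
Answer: -16975 + 55*√6 ≈ -16840.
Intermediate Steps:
C(s, m) = s (C(s, m) = 0 + s = s)
E(g) = 55*√g (E(g) = (-11*(-5))*√g = 55*√g)
E(C(6, 4)) - 16975 = 55*√6 - 16975 = -16975 + 55*√6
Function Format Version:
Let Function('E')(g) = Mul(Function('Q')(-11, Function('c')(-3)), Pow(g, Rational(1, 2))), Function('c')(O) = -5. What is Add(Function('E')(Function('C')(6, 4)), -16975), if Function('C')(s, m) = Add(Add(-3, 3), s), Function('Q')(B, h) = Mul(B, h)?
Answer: Add(-16975, Mul(55, Pow(6, Rational(1, 2)))) ≈ -16840.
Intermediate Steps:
Function('C')(s, m) = s (Function('C')(s, m) = Add(0, s) = s)
Function('E')(g) = Mul(55, Pow(g, Rational(1, 2))) (Function('E')(g) = Mul(Mul(-11, -5), Pow(g, Rational(1, 2))) = Mul(55, Pow(g, Rational(1, 2))))
Add(Function('E')(Function('C')(6, 4)), -16975) = Add(Mul(55, Pow(6, Rational(1, 2))), -16975) = Add(-16975, Mul(55, Pow(6, Rational(1, 2))))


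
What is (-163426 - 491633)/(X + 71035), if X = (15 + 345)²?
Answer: -655059/200635 ≈ -3.2649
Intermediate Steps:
X = 129600 (X = 360² = 129600)
(-163426 - 491633)/(X + 71035) = (-163426 - 491633)/(129600 + 71035) = -655059/200635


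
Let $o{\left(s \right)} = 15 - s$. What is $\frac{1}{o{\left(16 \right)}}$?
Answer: $-1$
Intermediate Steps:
$\frac{1}{o{\left(16 \right)}} = \frac{1}{15 - 16} = \frac{1}{-1} = -1$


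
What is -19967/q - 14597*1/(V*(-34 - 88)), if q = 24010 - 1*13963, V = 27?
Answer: 26961587/11031606 ≈ 2.4440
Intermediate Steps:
q = 10047 (q = 24010 - 13963 = 10047)
-19967/q - 14597*1/(V*(-34 - 88)) = -19967/10047 - 14597*1/(27*(-34 - 88)) = -19967*1/10047 - 14597/(27*(-122)) = -19967/10047 - 14597/(-3294) = -19967/10047 - 14597*(-1/3294) = -19967/10047 + 14597/3294 = 26961587/11031606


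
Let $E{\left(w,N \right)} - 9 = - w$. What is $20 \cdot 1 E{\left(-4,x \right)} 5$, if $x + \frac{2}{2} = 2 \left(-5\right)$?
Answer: $1300$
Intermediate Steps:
$x = -11$ ($x = -1 + 2 \left(-5\right) = -1 - 10 = -11$)
$E{\left(w,N \right)} = 9 - w$
$20 \cdot 1 E{\left(-4,x \right)} 5 = 20 \cdot 1 \left(9 - -4\right) 5 = 20 \left(9 + 4\right) 5 = 20 \cdot 13 \cdot 5 = 20 \cdot 65 = 1300$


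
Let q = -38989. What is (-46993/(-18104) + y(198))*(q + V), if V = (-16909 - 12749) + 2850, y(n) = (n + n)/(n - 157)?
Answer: -598482734909/742264 ≈ -8.0629e+5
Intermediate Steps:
y(n) = 2*n/(-157 + n) (y(n) = (2*n)/(-157 + n) = 2*n/(-157 + n))
V = -26808 (V = -29658 + 2850 = -26808)
(-46993/(-18104) + y(198))*(q + V) = (-46993/(-18104) + 2*198/(-157 + 198))*(-38989 - 26808) = (-46993*(-1/18104) + 2*198/41)*(-65797) = (46993/18104 + 2*198*(1/41))*(-65797) = (46993/18104 + 396/41)*(-65797) = (9095897/742264)*(-65797) = -598482734909/742264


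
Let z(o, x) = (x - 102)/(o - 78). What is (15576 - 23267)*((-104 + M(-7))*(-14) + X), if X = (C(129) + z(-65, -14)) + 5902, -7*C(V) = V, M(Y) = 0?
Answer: -56511337593/1001 ≈ -5.6455e+7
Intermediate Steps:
z(o, x) = (-102 + x)/(-78 + o)
C(V) = -V/7
X = 5890267/1001 (X = (-⅐*129 + (-102 - 14)/(-78 - 65)) + 5902 = (-129/7 - 116/(-143)) + 5902 = (-129/7 - 1/143*(-116)) + 5902 = (-129/7 + 116/143) + 5902 = -17635/1001 + 5902 = 5890267/1001 ≈ 5884.4)
(15576 - 23267)*((-104 + M(-7))*(-14) + X) = (15576 - 23267)*((-104 + 0)*(-14) + 5890267/1001) = -7691*(-104*(-14) + 5890267/1001) = -7691*(1456 + 5890267/1001) = -7691*7347723/1001 = -56511337593/1001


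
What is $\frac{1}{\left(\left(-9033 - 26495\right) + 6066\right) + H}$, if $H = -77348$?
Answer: $- \frac{1}{106810} \approx -9.3624 \cdot 10^{-6}$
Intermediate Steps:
$\frac{1}{\left(\left(-9033 - 26495\right) + 6066\right) + H} = \frac{1}{\left(\left(-9033 - 26495\right) + 6066\right) - 77348} = \frac{1}{\left(-35528 + 6066\right) - 77348} = \frac{1}{-29462 - 77348} = \frac{1}{-106810} = - \frac{1}{106810}$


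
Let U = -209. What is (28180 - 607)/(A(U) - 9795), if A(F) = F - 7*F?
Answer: -707/219 ≈ -3.2283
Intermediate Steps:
A(F) = -6*F
(28180 - 607)/(A(U) - 9795) = (28180 - 607)/(-6*(-209) - 9795) = 27573/(1254 - 9795) = 27573/(-8541) = 27573*(-1/8541) = -707/219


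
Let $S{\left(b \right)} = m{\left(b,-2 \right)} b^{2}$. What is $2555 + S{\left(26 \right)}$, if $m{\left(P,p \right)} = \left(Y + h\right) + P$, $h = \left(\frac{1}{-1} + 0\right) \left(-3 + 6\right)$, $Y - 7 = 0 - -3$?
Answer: $24863$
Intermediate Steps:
$Y = 10$ ($Y = 7 + \left(0 - -3\right) = 7 + \left(0 + 3\right) = 7 + 3 = 10$)
$h = -3$ ($h = \left(-1 + 0\right) 3 = \left(-1\right) 3 = -3$)
$m{\left(P,p \right)} = 7 + P$ ($m{\left(P,p \right)} = \left(10 - 3\right) + P = 7 + P$)
$S{\left(b \right)} = b^{2} \left(7 + b\right)$ ($S{\left(b \right)} = \left(7 + b\right) b^{2} = b^{2} \left(7 + b\right)$)
$2555 + S{\left(26 \right)} = 2555 + 26^{2} \left(7 + 26\right) = 2555 + 676 \cdot 33 = 2555 + 22308 = 24863$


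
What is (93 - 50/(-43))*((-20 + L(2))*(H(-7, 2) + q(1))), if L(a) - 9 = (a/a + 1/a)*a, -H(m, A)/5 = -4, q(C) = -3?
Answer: -550664/43 ≈ -12806.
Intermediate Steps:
H(m, A) = 20 (H(m, A) = -5*(-4) = 20)
L(a) = 9 + a*(1 + 1/a) (L(a) = 9 + (a/a + 1/a)*a = 9 + (1 + 1/a)*a = 9 + a*(1 + 1/a))
(93 - 50/(-43))*((-20 + L(2))*(H(-7, 2) + q(1))) = (93 - 50/(-43))*((-20 + (10 + 2))*(20 - 3)) = (93 - 50*(-1/43))*((-20 + 12)*17) = (93 + 50/43)*(-8*17) = (4049/43)*(-136) = -550664/43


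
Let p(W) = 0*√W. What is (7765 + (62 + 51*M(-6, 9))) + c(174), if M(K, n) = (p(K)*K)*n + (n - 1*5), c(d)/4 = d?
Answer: 8727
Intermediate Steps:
c(d) = 4*d
p(W) = 0
M(K, n) = -5 + n (M(K, n) = (0*K)*n + (n - 1*5) = 0*n + (n - 5) = 0 + (-5 + n) = -5 + n)
(7765 + (62 + 51*M(-6, 9))) + c(174) = (7765 + (62 + 51*(-5 + 9))) + 4*174 = (7765 + (62 + 51*4)) + 696 = (7765 + (62 + 204)) + 696 = (7765 + 266) + 696 = 8031 + 696 = 8727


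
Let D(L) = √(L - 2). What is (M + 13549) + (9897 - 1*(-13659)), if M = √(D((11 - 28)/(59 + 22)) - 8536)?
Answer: 37105 + √(-76824 + I*√179)/3 ≈ 37105.0 + 92.391*I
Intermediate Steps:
D(L) = √(-2 + L)
M = √(-8536 + I*√179/9) (M = √(√(-2 + (11 - 28)/(59 + 22)) - 8536) = √(√(-2 - 17/81) - 8536) = √(√(-179/81) - 8536) = √(I*√179/9 - 8536) = √(-8536 + I*√179/9) ≈ 0.008 + 92.391*I)
(M + 13549) + (9897 - 1*(-13659)) = (√(-76824 + I*√179)/3 + 13549) + (9897 - 1*(-13659)) = (13549 + √(-76824 + I*√179)/3) + (9897 + 13659) = (13549 + √(-76824 + I*√179)/3) + 23556 = 37105 + √(-76824 + I*√179)/3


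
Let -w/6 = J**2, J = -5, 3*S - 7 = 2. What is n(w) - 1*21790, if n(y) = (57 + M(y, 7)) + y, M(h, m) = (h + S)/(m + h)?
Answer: -3129122/143 ≈ -21882.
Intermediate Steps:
S = 3 (S = 7/3 + (1/3)*2 = 7/3 + 2/3 = 3)
M(h, m) = (3 + h)/(h + m) (M(h, m) = (h + 3)/(m + h) = (3 + h)/(h + m))
w = -150 (w = -6*(-5)**2 = -6*25 = -150)
n(y) = 57 + y + (3 + y)/(7 + y) (n(y) = (57 + (3 + y)/(y + 7)) + y = (57 + (3 + y)/(7 + y)) + y = 57 + y + (3 + y)/(7 + y))
n(w) - 1*21790 = (402 + (-150)**2 + 65*(-150))/(7 - 150) - 1*21790 = (402 + 22500 - 9750)/(-143) - 21790 = -1/143*13152 - 21790 = -13152/143 - 21790 = -3129122/143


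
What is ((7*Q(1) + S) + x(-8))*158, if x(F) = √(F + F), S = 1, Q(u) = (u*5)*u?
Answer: 5688 + 632*I ≈ 5688.0 + 632.0*I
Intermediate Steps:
Q(u) = 5*u² (Q(u) = (5*u)*u = 5*u²)
x(F) = √2*√F (x(F) = √(2*F) = √2*√F)
((7*Q(1) + S) + x(-8))*158 = ((7*(5*1²) + 1) + √2*√(-8))*158 = ((7*(5*1) + 1) + √2*(2*I*√2))*158 = ((7*5 + 1) + 4*I)*158 = ((35 + 1) + 4*I)*158 = (36 + 4*I)*158 = 5688 + 632*I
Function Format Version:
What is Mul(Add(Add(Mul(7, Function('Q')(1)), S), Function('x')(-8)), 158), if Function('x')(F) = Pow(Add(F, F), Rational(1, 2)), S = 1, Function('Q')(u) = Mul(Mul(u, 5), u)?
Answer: Add(5688, Mul(632, I)) ≈ Add(5688.0, Mul(632.00, I))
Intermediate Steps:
Function('Q')(u) = Mul(5, Pow(u, 2)) (Function('Q')(u) = Mul(Mul(5, u), u) = Mul(5, Pow(u, 2)))
Function('x')(F) = Mul(Pow(2, Rational(1, 2)), Pow(F, Rational(1, 2))) (Function('x')(F) = Pow(Mul(2, F), Rational(1, 2)) = Mul(Pow(2, Rational(1, 2)), Pow(F, Rational(1, 2))))
Mul(Add(Add(Mul(7, Function('Q')(1)), S), Function('x')(-8)), 158) = Mul(Add(Add(Mul(7, Mul(5, Pow(1, 2))), 1), Mul(Pow(2, Rational(1, 2)), Pow(-8, Rational(1, 2)))), 158) = Mul(Add(Add(Mul(7, Mul(5, 1)), 1), Mul(Pow(2, Rational(1, 2)), Mul(2, I, Pow(2, Rational(1, 2))))), 158) = Mul(Add(Add(Mul(7, 5), 1), Mul(4, I)), 158) = Mul(Add(Add(35, 1), Mul(4, I)), 158) = Mul(Add(36, Mul(4, I)), 158) = Add(5688, Mul(632, I))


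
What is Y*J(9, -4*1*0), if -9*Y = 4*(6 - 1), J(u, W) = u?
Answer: -20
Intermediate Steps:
Y = -20/9 (Y = -4*(6 - 1)/9 = -4*5/9 = -1/9*20 = -20/9 ≈ -2.2222)
Y*J(9, -4*1*0) = -20/9*9 = -20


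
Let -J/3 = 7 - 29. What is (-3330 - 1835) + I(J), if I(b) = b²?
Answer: -809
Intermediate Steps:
J = 66 (J = -3*(7 - 29) = -3*(-22) = 66)
(-3330 - 1835) + I(J) = (-3330 - 1835) + 66² = -5165 + 4356 = -809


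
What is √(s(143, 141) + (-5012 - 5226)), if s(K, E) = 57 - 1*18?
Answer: I*√10199 ≈ 100.99*I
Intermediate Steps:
s(K, E) = 39 (s(K, E) = 57 - 18 = 39)
√(s(143, 141) + (-5012 - 5226)) = √(39 + (-5012 - 5226)) = √(39 - 10238) = √(-10199) = I*√10199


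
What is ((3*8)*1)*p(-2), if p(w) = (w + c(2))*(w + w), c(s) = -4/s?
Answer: 384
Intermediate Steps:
p(w) = 2*w*(-2 + w) (p(w) = (w - 4/2)*(w + w) = (w - 4*½)*(2*w) = (w - 2)*(2*w) = (-2 + w)*(2*w) = 2*w*(-2 + w))
((3*8)*1)*p(-2) = ((3*8)*1)*(2*(-2)*(-2 - 2)) = (24*1)*(2*(-2)*(-4)) = 24*16 = 384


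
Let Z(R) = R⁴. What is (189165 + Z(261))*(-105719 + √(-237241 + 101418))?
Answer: -490605914030514 + 4640659806*I*√135823 ≈ -4.9061e+14 + 1.7103e+12*I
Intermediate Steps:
(189165 + Z(261))*(-105719 + √(-237241 + 101418)) = (189165 + 261⁴)*(-105719 + √(-237241 + 101418)) = (189165 + 4640470641)*(-105719 + √(-135823)) = 4640659806*(-105719 + I*√135823) = -490605914030514 + 4640659806*I*√135823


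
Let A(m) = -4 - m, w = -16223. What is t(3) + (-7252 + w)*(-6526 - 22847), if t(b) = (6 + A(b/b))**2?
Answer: 689531176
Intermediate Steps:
t(b) = 1 (t(b) = (6 + (-4 - b/b))**2 = (6 + (-4 - 1*1))**2 = (6 + (-4 - 1))**2 = (6 - 5)**2 = 1**2 = 1)
t(3) + (-7252 + w)*(-6526 - 22847) = 1 + (-7252 - 16223)*(-6526 - 22847) = 1 - 23475*(-29373) = 1 + 689531175 = 689531176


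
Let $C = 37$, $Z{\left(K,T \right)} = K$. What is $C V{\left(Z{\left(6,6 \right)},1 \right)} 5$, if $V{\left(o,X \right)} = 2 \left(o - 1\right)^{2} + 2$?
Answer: $9620$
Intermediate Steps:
$V{\left(o,X \right)} = 2 + 2 \left(-1 + o\right)^{2}$ ($V{\left(o,X \right)} = 2 \left(-1 + o\right)^{2} + 2 = 2 + 2 \left(-1 + o\right)^{2}$)
$C V{\left(Z{\left(6,6 \right)},1 \right)} 5 = 37 \left(2 + 2 \left(-1 + 6\right)^{2}\right) 5 = 37 \left(2 + 2 \cdot 5^{2}\right) 5 = 37 \left(2 + 2 \cdot 25\right) 5 = 37 \left(2 + 50\right) 5 = 37 \cdot 52 \cdot 5 = 1924 \cdot 5 = 9620$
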